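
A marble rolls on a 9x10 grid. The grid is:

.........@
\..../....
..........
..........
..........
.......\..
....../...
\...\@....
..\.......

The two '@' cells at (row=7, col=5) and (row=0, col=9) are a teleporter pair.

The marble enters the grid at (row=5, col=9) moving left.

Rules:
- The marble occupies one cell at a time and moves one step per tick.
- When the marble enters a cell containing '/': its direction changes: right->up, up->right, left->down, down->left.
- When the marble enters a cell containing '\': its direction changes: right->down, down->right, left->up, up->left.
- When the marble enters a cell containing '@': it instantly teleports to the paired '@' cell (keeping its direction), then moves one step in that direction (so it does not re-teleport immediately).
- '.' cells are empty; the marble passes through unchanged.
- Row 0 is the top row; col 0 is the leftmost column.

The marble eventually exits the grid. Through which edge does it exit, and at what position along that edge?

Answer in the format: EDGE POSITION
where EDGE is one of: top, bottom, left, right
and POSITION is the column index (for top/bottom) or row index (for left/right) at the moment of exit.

Step 1: enter (5,9), '.' pass, move left to (5,8)
Step 2: enter (5,8), '.' pass, move left to (5,7)
Step 3: enter (5,7), '\' deflects left->up, move up to (4,7)
Step 4: enter (4,7), '.' pass, move up to (3,7)
Step 5: enter (3,7), '.' pass, move up to (2,7)
Step 6: enter (2,7), '.' pass, move up to (1,7)
Step 7: enter (1,7), '.' pass, move up to (0,7)
Step 8: enter (0,7), '.' pass, move up to (-1,7)
Step 9: at (-1,7) — EXIT via top edge, pos 7

Answer: top 7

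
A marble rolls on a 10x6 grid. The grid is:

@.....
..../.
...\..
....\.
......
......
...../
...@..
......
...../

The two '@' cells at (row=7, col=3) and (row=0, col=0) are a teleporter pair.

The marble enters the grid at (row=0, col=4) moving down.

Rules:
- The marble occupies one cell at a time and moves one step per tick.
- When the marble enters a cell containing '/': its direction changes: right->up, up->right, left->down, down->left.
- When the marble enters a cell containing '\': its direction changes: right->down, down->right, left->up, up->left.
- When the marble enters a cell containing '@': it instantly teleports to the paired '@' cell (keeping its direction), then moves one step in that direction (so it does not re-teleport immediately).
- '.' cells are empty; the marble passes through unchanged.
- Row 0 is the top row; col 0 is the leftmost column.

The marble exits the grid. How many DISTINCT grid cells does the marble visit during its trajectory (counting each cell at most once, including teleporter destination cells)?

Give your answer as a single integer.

Step 1: enter (0,4), '.' pass, move down to (1,4)
Step 2: enter (1,4), '/' deflects down->left, move left to (1,3)
Step 3: enter (1,3), '.' pass, move left to (1,2)
Step 4: enter (1,2), '.' pass, move left to (1,1)
Step 5: enter (1,1), '.' pass, move left to (1,0)
Step 6: enter (1,0), '.' pass, move left to (1,-1)
Step 7: at (1,-1) — EXIT via left edge, pos 1
Distinct cells visited: 6 (path length 6)

Answer: 6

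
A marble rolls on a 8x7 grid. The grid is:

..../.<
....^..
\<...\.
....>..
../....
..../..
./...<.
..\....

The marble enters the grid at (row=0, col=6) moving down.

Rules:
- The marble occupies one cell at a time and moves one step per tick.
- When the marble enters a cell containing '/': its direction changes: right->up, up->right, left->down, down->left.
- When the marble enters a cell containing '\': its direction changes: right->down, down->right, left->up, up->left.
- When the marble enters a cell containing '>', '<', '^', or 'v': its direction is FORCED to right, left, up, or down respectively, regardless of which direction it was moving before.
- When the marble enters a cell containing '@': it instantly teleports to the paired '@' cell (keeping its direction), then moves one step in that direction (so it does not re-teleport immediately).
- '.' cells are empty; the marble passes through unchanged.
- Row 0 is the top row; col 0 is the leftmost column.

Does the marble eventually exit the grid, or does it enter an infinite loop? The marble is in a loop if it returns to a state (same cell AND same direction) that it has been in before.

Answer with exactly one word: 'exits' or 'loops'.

Step 1: enter (0,6), '<' forces down->left, move left to (0,5)
Step 2: enter (0,5), '.' pass, move left to (0,4)
Step 3: enter (0,4), '/' deflects left->down, move down to (1,4)
Step 4: enter (1,4), '^' forces down->up, move up to (0,4)
Step 5: enter (0,4), '/' deflects up->right, move right to (0,5)
Step 6: enter (0,5), '.' pass, move right to (0,6)
Step 7: enter (0,6), '<' forces right->left, move left to (0,5)
Step 8: at (0,5) dir=left — LOOP DETECTED (seen before)

Answer: loops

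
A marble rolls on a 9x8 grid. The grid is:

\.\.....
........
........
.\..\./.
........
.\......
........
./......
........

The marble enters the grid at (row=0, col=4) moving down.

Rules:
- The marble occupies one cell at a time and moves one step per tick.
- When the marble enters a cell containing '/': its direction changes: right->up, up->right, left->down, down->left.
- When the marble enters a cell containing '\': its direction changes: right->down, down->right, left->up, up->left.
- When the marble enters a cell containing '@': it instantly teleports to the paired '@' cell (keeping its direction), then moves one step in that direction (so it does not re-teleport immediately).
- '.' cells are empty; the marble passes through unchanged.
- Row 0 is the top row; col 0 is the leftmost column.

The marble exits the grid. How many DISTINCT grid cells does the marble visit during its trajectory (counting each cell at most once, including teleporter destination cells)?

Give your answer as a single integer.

Answer: 9

Derivation:
Step 1: enter (0,4), '.' pass, move down to (1,4)
Step 2: enter (1,4), '.' pass, move down to (2,4)
Step 3: enter (2,4), '.' pass, move down to (3,4)
Step 4: enter (3,4), '\' deflects down->right, move right to (3,5)
Step 5: enter (3,5), '.' pass, move right to (3,6)
Step 6: enter (3,6), '/' deflects right->up, move up to (2,6)
Step 7: enter (2,6), '.' pass, move up to (1,6)
Step 8: enter (1,6), '.' pass, move up to (0,6)
Step 9: enter (0,6), '.' pass, move up to (-1,6)
Step 10: at (-1,6) — EXIT via top edge, pos 6
Distinct cells visited: 9 (path length 9)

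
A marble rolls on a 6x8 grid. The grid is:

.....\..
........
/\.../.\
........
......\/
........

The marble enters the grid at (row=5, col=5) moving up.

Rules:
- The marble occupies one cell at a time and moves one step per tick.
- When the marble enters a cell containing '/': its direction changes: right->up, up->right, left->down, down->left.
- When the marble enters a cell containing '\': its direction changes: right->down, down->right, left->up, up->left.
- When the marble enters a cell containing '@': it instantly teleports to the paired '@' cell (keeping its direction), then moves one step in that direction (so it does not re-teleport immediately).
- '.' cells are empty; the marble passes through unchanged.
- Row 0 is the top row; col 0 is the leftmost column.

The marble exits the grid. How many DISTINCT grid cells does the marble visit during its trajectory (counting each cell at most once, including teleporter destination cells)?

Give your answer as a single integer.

Step 1: enter (5,5), '.' pass, move up to (4,5)
Step 2: enter (4,5), '.' pass, move up to (3,5)
Step 3: enter (3,5), '.' pass, move up to (2,5)
Step 4: enter (2,5), '/' deflects up->right, move right to (2,6)
Step 5: enter (2,6), '.' pass, move right to (2,7)
Step 6: enter (2,7), '\' deflects right->down, move down to (3,7)
Step 7: enter (3,7), '.' pass, move down to (4,7)
Step 8: enter (4,7), '/' deflects down->left, move left to (4,6)
Step 9: enter (4,6), '\' deflects left->up, move up to (3,6)
Step 10: enter (3,6), '.' pass, move up to (2,6)
Step 11: enter (2,6), '.' pass, move up to (1,6)
Step 12: enter (1,6), '.' pass, move up to (0,6)
Step 13: enter (0,6), '.' pass, move up to (-1,6)
Step 14: at (-1,6) — EXIT via top edge, pos 6
Distinct cells visited: 12 (path length 13)

Answer: 12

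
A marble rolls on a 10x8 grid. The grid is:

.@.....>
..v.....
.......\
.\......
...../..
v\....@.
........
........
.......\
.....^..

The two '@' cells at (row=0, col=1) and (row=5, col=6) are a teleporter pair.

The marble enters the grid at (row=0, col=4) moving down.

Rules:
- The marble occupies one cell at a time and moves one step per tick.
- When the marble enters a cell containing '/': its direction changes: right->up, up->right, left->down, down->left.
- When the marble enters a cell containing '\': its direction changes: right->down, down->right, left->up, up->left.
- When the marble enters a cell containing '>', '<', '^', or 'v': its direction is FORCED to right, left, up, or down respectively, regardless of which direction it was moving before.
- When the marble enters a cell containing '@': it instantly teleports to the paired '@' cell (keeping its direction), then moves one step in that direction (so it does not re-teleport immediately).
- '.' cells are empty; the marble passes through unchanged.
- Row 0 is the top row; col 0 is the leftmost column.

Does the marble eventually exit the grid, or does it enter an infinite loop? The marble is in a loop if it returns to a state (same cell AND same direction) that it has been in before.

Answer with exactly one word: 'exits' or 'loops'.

Answer: exits

Derivation:
Step 1: enter (0,4), '.' pass, move down to (1,4)
Step 2: enter (1,4), '.' pass, move down to (2,4)
Step 3: enter (2,4), '.' pass, move down to (3,4)
Step 4: enter (3,4), '.' pass, move down to (4,4)
Step 5: enter (4,4), '.' pass, move down to (5,4)
Step 6: enter (5,4), '.' pass, move down to (6,4)
Step 7: enter (6,4), '.' pass, move down to (7,4)
Step 8: enter (7,4), '.' pass, move down to (8,4)
Step 9: enter (8,4), '.' pass, move down to (9,4)
Step 10: enter (9,4), '.' pass, move down to (10,4)
Step 11: at (10,4) — EXIT via bottom edge, pos 4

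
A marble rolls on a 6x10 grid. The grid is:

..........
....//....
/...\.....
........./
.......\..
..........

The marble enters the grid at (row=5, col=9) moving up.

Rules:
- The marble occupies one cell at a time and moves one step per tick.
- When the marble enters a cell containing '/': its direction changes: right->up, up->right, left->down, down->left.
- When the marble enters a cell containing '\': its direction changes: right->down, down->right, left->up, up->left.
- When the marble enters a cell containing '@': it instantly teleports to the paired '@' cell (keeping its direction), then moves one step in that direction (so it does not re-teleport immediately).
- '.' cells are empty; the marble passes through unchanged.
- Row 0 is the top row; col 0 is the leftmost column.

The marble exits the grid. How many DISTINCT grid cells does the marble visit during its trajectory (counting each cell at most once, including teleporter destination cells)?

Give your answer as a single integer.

Answer: 3

Derivation:
Step 1: enter (5,9), '.' pass, move up to (4,9)
Step 2: enter (4,9), '.' pass, move up to (3,9)
Step 3: enter (3,9), '/' deflects up->right, move right to (3,10)
Step 4: at (3,10) — EXIT via right edge, pos 3
Distinct cells visited: 3 (path length 3)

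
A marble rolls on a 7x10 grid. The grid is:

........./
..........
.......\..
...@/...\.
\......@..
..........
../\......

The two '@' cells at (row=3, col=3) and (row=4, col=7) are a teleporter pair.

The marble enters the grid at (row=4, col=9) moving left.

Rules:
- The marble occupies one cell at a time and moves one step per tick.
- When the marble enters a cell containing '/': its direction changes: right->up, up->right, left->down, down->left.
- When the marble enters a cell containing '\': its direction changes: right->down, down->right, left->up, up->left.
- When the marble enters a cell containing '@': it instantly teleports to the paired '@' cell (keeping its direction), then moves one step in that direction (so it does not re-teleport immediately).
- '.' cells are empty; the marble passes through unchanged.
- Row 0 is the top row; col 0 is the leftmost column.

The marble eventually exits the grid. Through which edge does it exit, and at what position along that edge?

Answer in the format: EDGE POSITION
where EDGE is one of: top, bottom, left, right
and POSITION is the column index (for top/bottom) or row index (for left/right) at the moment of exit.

Answer: left 3

Derivation:
Step 1: enter (4,9), '.' pass, move left to (4,8)
Step 2: enter (4,8), '.' pass, move left to (4,7)
Step 3: enter (4,7), '@' teleport (4,7)->(3,3), also enter (3,3), move left to (3,2)
Step 4: enter (3,2), '.' pass, move left to (3,1)
Step 5: enter (3,1), '.' pass, move left to (3,0)
Step 6: enter (3,0), '.' pass, move left to (3,-1)
Step 7: at (3,-1) — EXIT via left edge, pos 3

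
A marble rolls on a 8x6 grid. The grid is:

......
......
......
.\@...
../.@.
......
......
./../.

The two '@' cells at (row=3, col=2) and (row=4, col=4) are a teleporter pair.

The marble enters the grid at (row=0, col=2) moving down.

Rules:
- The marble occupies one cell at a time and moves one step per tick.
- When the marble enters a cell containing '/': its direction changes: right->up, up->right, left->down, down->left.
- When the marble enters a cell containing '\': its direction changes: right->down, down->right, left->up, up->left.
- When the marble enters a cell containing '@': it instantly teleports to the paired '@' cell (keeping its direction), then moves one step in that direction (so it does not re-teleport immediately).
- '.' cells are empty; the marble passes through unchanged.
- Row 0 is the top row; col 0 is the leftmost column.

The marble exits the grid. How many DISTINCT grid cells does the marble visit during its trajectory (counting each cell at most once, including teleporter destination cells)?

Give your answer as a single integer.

Step 1: enter (0,2), '.' pass, move down to (1,2)
Step 2: enter (1,2), '.' pass, move down to (2,2)
Step 3: enter (2,2), '.' pass, move down to (3,2)
Step 4: enter (3,2), '@' teleport (3,2)->(4,4), also enter (4,4), move down to (5,4)
Step 5: enter (5,4), '.' pass, move down to (6,4)
Step 6: enter (6,4), '.' pass, move down to (7,4)
Step 7: enter (7,4), '/' deflects down->left, move left to (7,3)
Step 8: enter (7,3), '.' pass, move left to (7,2)
Step 9: enter (7,2), '.' pass, move left to (7,1)
Step 10: enter (7,1), '/' deflects left->down, move down to (8,1)
Step 11: at (8,1) — EXIT via bottom edge, pos 1
Distinct cells visited: 11 (path length 11)

Answer: 11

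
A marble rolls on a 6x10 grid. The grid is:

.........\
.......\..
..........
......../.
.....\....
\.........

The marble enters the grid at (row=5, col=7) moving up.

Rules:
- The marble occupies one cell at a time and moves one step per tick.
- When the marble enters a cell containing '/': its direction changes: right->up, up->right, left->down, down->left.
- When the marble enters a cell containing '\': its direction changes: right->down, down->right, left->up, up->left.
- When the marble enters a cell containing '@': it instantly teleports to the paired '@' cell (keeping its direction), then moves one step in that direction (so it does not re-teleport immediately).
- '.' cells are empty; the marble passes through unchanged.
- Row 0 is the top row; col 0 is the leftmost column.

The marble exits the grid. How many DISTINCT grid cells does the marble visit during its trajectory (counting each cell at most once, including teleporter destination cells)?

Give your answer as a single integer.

Answer: 12

Derivation:
Step 1: enter (5,7), '.' pass, move up to (4,7)
Step 2: enter (4,7), '.' pass, move up to (3,7)
Step 3: enter (3,7), '.' pass, move up to (2,7)
Step 4: enter (2,7), '.' pass, move up to (1,7)
Step 5: enter (1,7), '\' deflects up->left, move left to (1,6)
Step 6: enter (1,6), '.' pass, move left to (1,5)
Step 7: enter (1,5), '.' pass, move left to (1,4)
Step 8: enter (1,4), '.' pass, move left to (1,3)
Step 9: enter (1,3), '.' pass, move left to (1,2)
Step 10: enter (1,2), '.' pass, move left to (1,1)
Step 11: enter (1,1), '.' pass, move left to (1,0)
Step 12: enter (1,0), '.' pass, move left to (1,-1)
Step 13: at (1,-1) — EXIT via left edge, pos 1
Distinct cells visited: 12 (path length 12)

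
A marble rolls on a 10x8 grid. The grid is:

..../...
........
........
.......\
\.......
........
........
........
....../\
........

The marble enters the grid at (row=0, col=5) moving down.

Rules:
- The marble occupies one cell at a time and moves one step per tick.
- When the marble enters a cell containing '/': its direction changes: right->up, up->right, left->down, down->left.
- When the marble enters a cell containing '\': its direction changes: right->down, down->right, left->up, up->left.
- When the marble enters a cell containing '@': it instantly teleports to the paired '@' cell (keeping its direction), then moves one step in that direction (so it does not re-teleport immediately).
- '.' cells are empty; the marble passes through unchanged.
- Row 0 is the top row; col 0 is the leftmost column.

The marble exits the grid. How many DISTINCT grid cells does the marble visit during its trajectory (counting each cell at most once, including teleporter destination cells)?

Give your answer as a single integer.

Answer: 10

Derivation:
Step 1: enter (0,5), '.' pass, move down to (1,5)
Step 2: enter (1,5), '.' pass, move down to (2,5)
Step 3: enter (2,5), '.' pass, move down to (3,5)
Step 4: enter (3,5), '.' pass, move down to (4,5)
Step 5: enter (4,5), '.' pass, move down to (5,5)
Step 6: enter (5,5), '.' pass, move down to (6,5)
Step 7: enter (6,5), '.' pass, move down to (7,5)
Step 8: enter (7,5), '.' pass, move down to (8,5)
Step 9: enter (8,5), '.' pass, move down to (9,5)
Step 10: enter (9,5), '.' pass, move down to (10,5)
Step 11: at (10,5) — EXIT via bottom edge, pos 5
Distinct cells visited: 10 (path length 10)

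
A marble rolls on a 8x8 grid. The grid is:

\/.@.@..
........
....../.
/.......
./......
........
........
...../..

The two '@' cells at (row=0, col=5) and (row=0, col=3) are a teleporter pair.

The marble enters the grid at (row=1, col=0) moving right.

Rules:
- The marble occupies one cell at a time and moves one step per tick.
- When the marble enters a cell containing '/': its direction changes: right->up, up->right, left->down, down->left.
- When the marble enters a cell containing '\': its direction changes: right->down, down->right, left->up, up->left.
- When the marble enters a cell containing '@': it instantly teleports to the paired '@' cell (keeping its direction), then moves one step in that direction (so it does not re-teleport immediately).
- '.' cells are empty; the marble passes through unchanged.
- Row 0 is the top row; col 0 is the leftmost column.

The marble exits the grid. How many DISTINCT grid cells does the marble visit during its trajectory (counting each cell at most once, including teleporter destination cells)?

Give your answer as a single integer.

Answer: 8

Derivation:
Step 1: enter (1,0), '.' pass, move right to (1,1)
Step 2: enter (1,1), '.' pass, move right to (1,2)
Step 3: enter (1,2), '.' pass, move right to (1,3)
Step 4: enter (1,3), '.' pass, move right to (1,4)
Step 5: enter (1,4), '.' pass, move right to (1,5)
Step 6: enter (1,5), '.' pass, move right to (1,6)
Step 7: enter (1,6), '.' pass, move right to (1,7)
Step 8: enter (1,7), '.' pass, move right to (1,8)
Step 9: at (1,8) — EXIT via right edge, pos 1
Distinct cells visited: 8 (path length 8)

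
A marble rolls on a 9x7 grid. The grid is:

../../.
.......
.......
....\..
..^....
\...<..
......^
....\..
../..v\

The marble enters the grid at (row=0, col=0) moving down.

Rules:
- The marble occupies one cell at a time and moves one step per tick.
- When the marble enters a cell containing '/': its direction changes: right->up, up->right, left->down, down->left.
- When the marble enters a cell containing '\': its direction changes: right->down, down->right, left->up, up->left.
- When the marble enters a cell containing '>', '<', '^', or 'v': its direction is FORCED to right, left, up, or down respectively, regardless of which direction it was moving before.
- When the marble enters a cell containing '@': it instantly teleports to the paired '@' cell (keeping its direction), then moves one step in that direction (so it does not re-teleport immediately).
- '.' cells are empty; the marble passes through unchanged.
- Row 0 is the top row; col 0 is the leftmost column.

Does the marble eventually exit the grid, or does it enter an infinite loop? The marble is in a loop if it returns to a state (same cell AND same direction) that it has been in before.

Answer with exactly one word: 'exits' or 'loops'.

Step 1: enter (0,0), '.' pass, move down to (1,0)
Step 2: enter (1,0), '.' pass, move down to (2,0)
Step 3: enter (2,0), '.' pass, move down to (3,0)
Step 4: enter (3,0), '.' pass, move down to (4,0)
Step 5: enter (4,0), '.' pass, move down to (5,0)
Step 6: enter (5,0), '\' deflects down->right, move right to (5,1)
Step 7: enter (5,1), '.' pass, move right to (5,2)
Step 8: enter (5,2), '.' pass, move right to (5,3)
Step 9: enter (5,3), '.' pass, move right to (5,4)
Step 10: enter (5,4), '<' forces right->left, move left to (5,3)
Step 11: enter (5,3), '.' pass, move left to (5,2)
Step 12: enter (5,2), '.' pass, move left to (5,1)
Step 13: enter (5,1), '.' pass, move left to (5,0)
Step 14: enter (5,0), '\' deflects left->up, move up to (4,0)
Step 15: enter (4,0), '.' pass, move up to (3,0)
Step 16: enter (3,0), '.' pass, move up to (2,0)
Step 17: enter (2,0), '.' pass, move up to (1,0)
Step 18: enter (1,0), '.' pass, move up to (0,0)
Step 19: enter (0,0), '.' pass, move up to (-1,0)
Step 20: at (-1,0) — EXIT via top edge, pos 0

Answer: exits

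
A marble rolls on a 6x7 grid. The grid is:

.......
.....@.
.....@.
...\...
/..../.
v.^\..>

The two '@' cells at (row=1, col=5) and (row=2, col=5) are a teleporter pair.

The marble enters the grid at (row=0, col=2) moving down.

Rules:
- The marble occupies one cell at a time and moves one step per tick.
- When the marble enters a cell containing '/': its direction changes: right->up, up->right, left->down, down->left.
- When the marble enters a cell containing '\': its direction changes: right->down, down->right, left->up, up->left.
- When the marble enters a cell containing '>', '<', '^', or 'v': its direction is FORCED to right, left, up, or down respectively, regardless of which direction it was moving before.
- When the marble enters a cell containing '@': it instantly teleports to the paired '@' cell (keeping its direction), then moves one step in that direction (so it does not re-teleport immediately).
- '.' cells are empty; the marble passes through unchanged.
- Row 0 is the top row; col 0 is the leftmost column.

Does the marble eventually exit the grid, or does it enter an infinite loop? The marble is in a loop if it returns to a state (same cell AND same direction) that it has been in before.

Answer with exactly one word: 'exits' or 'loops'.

Answer: exits

Derivation:
Step 1: enter (0,2), '.' pass, move down to (1,2)
Step 2: enter (1,2), '.' pass, move down to (2,2)
Step 3: enter (2,2), '.' pass, move down to (3,2)
Step 4: enter (3,2), '.' pass, move down to (4,2)
Step 5: enter (4,2), '.' pass, move down to (5,2)
Step 6: enter (5,2), '^' forces down->up, move up to (4,2)
Step 7: enter (4,2), '.' pass, move up to (3,2)
Step 8: enter (3,2), '.' pass, move up to (2,2)
Step 9: enter (2,2), '.' pass, move up to (1,2)
Step 10: enter (1,2), '.' pass, move up to (0,2)
Step 11: enter (0,2), '.' pass, move up to (-1,2)
Step 12: at (-1,2) — EXIT via top edge, pos 2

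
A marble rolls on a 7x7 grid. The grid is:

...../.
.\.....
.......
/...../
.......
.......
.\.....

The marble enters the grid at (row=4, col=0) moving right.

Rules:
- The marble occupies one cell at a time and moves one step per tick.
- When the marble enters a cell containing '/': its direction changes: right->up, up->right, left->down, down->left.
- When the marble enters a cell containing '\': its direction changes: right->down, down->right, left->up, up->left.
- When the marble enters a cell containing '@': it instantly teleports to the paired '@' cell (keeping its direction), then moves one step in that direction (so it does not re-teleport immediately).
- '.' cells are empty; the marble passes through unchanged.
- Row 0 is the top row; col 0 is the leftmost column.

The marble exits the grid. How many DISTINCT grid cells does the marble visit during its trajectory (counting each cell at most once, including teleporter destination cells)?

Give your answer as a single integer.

Step 1: enter (4,0), '.' pass, move right to (4,1)
Step 2: enter (4,1), '.' pass, move right to (4,2)
Step 3: enter (4,2), '.' pass, move right to (4,3)
Step 4: enter (4,3), '.' pass, move right to (4,4)
Step 5: enter (4,4), '.' pass, move right to (4,5)
Step 6: enter (4,5), '.' pass, move right to (4,6)
Step 7: enter (4,6), '.' pass, move right to (4,7)
Step 8: at (4,7) — EXIT via right edge, pos 4
Distinct cells visited: 7 (path length 7)

Answer: 7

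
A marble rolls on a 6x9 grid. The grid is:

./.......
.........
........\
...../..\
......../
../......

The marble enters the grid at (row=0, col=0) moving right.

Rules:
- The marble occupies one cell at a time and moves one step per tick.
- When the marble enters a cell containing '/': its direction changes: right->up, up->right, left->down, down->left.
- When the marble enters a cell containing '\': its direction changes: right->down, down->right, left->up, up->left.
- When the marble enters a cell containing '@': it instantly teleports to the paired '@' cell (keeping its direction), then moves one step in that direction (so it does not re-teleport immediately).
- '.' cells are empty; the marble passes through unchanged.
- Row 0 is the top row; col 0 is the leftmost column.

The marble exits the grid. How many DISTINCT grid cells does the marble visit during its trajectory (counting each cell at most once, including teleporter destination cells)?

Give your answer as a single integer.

Step 1: enter (0,0), '.' pass, move right to (0,1)
Step 2: enter (0,1), '/' deflects right->up, move up to (-1,1)
Step 3: at (-1,1) — EXIT via top edge, pos 1
Distinct cells visited: 2 (path length 2)

Answer: 2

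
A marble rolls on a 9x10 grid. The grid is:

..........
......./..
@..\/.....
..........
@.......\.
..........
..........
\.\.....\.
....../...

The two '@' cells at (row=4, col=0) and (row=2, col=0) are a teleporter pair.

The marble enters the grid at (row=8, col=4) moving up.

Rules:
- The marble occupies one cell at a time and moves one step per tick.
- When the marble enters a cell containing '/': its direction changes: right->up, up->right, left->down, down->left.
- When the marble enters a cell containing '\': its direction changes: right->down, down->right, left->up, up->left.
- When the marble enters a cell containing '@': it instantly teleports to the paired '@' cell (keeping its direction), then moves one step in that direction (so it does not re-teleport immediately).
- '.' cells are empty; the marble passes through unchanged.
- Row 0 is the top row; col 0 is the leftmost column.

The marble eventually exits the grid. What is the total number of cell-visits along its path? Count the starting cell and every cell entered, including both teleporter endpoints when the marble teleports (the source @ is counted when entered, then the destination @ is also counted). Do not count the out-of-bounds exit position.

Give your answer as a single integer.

Answer: 12

Derivation:
Step 1: enter (8,4), '.' pass, move up to (7,4)
Step 2: enter (7,4), '.' pass, move up to (6,4)
Step 3: enter (6,4), '.' pass, move up to (5,4)
Step 4: enter (5,4), '.' pass, move up to (4,4)
Step 5: enter (4,4), '.' pass, move up to (3,4)
Step 6: enter (3,4), '.' pass, move up to (2,4)
Step 7: enter (2,4), '/' deflects up->right, move right to (2,5)
Step 8: enter (2,5), '.' pass, move right to (2,6)
Step 9: enter (2,6), '.' pass, move right to (2,7)
Step 10: enter (2,7), '.' pass, move right to (2,8)
Step 11: enter (2,8), '.' pass, move right to (2,9)
Step 12: enter (2,9), '.' pass, move right to (2,10)
Step 13: at (2,10) — EXIT via right edge, pos 2
Path length (cell visits): 12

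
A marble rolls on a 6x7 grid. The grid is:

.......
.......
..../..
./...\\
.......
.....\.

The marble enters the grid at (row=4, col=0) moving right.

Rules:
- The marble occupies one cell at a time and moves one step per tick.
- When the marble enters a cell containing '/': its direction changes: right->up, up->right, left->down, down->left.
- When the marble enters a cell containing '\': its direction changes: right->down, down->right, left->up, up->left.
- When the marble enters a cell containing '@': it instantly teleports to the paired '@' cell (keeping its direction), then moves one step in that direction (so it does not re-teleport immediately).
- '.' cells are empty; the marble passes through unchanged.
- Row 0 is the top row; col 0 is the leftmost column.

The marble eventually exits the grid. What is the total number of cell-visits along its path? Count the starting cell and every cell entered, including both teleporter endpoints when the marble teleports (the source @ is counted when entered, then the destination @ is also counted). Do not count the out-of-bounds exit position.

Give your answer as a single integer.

Step 1: enter (4,0), '.' pass, move right to (4,1)
Step 2: enter (4,1), '.' pass, move right to (4,2)
Step 3: enter (4,2), '.' pass, move right to (4,3)
Step 4: enter (4,3), '.' pass, move right to (4,4)
Step 5: enter (4,4), '.' pass, move right to (4,5)
Step 6: enter (4,5), '.' pass, move right to (4,6)
Step 7: enter (4,6), '.' pass, move right to (4,7)
Step 8: at (4,7) — EXIT via right edge, pos 4
Path length (cell visits): 7

Answer: 7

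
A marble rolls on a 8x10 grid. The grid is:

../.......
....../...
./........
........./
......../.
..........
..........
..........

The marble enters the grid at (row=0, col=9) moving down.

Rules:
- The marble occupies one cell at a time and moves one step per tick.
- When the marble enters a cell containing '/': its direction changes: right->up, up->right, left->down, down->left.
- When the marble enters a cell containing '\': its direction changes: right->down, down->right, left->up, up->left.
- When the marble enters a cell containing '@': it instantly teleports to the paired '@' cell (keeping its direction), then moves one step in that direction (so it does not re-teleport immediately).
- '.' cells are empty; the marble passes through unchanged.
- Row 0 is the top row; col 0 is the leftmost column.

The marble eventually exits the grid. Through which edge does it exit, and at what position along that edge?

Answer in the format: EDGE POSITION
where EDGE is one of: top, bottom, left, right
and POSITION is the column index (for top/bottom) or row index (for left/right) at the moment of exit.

Answer: left 3

Derivation:
Step 1: enter (0,9), '.' pass, move down to (1,9)
Step 2: enter (1,9), '.' pass, move down to (2,9)
Step 3: enter (2,9), '.' pass, move down to (3,9)
Step 4: enter (3,9), '/' deflects down->left, move left to (3,8)
Step 5: enter (3,8), '.' pass, move left to (3,7)
Step 6: enter (3,7), '.' pass, move left to (3,6)
Step 7: enter (3,6), '.' pass, move left to (3,5)
Step 8: enter (3,5), '.' pass, move left to (3,4)
Step 9: enter (3,4), '.' pass, move left to (3,3)
Step 10: enter (3,3), '.' pass, move left to (3,2)
Step 11: enter (3,2), '.' pass, move left to (3,1)
Step 12: enter (3,1), '.' pass, move left to (3,0)
Step 13: enter (3,0), '.' pass, move left to (3,-1)
Step 14: at (3,-1) — EXIT via left edge, pos 3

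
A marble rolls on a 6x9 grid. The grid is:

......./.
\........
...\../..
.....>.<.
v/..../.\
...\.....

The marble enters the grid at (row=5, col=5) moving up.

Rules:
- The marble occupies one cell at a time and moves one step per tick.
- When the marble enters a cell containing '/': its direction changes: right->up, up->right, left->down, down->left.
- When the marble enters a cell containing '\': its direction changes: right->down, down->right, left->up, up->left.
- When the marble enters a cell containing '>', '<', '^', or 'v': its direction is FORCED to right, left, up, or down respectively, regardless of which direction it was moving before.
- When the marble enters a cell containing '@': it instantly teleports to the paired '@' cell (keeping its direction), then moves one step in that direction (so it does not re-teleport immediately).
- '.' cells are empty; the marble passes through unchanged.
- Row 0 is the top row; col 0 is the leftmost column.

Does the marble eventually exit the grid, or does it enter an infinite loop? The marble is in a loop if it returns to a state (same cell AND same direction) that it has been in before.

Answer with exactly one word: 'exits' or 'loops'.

Step 1: enter (5,5), '.' pass, move up to (4,5)
Step 2: enter (4,5), '.' pass, move up to (3,5)
Step 3: enter (3,5), '>' forces up->right, move right to (3,6)
Step 4: enter (3,6), '.' pass, move right to (3,7)
Step 5: enter (3,7), '<' forces right->left, move left to (3,6)
Step 6: enter (3,6), '.' pass, move left to (3,5)
Step 7: enter (3,5), '>' forces left->right, move right to (3,6)
Step 8: at (3,6) dir=right — LOOP DETECTED (seen before)

Answer: loops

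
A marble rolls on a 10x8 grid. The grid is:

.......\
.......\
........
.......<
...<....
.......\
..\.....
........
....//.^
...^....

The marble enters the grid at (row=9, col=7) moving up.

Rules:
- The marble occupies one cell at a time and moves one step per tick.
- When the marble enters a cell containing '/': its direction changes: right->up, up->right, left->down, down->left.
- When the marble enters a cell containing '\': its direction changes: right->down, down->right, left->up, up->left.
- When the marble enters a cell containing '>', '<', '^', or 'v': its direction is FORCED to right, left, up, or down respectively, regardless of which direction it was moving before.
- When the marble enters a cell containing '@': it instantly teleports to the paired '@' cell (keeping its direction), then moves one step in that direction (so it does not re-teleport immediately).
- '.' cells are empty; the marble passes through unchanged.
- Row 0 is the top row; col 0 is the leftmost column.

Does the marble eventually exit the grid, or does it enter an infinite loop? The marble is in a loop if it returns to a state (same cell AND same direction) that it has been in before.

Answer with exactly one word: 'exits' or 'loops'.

Step 1: enter (9,7), '.' pass, move up to (8,7)
Step 2: enter (8,7), '^' forces up->up, move up to (7,7)
Step 3: enter (7,7), '.' pass, move up to (6,7)
Step 4: enter (6,7), '.' pass, move up to (5,7)
Step 5: enter (5,7), '\' deflects up->left, move left to (5,6)
Step 6: enter (5,6), '.' pass, move left to (5,5)
Step 7: enter (5,5), '.' pass, move left to (5,4)
Step 8: enter (5,4), '.' pass, move left to (5,3)
Step 9: enter (5,3), '.' pass, move left to (5,2)
Step 10: enter (5,2), '.' pass, move left to (5,1)
Step 11: enter (5,1), '.' pass, move left to (5,0)
Step 12: enter (5,0), '.' pass, move left to (5,-1)
Step 13: at (5,-1) — EXIT via left edge, pos 5

Answer: exits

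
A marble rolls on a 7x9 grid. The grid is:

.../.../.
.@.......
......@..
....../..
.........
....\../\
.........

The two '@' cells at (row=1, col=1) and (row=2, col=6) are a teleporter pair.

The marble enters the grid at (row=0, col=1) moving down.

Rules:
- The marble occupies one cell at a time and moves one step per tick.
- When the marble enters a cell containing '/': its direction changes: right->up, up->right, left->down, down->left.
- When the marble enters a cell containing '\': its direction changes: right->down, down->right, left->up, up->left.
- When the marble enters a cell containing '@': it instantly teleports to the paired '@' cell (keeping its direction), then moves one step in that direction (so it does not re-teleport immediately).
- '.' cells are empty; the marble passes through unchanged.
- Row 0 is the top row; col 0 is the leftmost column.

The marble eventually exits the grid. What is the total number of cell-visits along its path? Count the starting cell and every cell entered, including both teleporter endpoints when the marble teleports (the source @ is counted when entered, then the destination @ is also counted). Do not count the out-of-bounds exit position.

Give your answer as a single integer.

Answer: 10

Derivation:
Step 1: enter (0,1), '.' pass, move down to (1,1)
Step 2: enter (1,1), '@' teleport (1,1)->(2,6), also enter (2,6), move down to (3,6)
Step 3: enter (3,6), '/' deflects down->left, move left to (3,5)
Step 4: enter (3,5), '.' pass, move left to (3,4)
Step 5: enter (3,4), '.' pass, move left to (3,3)
Step 6: enter (3,3), '.' pass, move left to (3,2)
Step 7: enter (3,2), '.' pass, move left to (3,1)
Step 8: enter (3,1), '.' pass, move left to (3,0)
Step 9: enter (3,0), '.' pass, move left to (3,-1)
Step 10: at (3,-1) — EXIT via left edge, pos 3
Path length (cell visits): 10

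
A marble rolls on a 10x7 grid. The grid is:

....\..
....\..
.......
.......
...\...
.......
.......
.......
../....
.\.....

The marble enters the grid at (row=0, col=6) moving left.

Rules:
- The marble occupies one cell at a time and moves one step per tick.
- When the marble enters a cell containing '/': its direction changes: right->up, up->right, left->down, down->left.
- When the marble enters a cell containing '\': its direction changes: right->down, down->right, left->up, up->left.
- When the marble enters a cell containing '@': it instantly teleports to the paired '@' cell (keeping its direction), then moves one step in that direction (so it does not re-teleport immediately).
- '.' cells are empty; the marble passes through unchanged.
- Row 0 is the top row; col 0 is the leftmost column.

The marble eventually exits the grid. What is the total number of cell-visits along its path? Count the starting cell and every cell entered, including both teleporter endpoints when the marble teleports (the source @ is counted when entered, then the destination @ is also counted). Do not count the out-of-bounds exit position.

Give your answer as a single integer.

Answer: 3

Derivation:
Step 1: enter (0,6), '.' pass, move left to (0,5)
Step 2: enter (0,5), '.' pass, move left to (0,4)
Step 3: enter (0,4), '\' deflects left->up, move up to (-1,4)
Step 4: at (-1,4) — EXIT via top edge, pos 4
Path length (cell visits): 3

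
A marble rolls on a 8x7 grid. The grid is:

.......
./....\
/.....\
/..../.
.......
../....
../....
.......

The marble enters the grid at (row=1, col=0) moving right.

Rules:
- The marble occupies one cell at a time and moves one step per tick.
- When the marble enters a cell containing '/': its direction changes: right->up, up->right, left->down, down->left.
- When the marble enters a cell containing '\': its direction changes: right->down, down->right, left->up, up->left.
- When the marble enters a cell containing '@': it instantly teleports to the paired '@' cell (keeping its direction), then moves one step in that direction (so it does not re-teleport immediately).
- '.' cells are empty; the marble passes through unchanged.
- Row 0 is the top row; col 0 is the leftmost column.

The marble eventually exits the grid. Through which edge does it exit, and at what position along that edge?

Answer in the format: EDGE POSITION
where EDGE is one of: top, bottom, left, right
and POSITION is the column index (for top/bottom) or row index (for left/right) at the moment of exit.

Answer: top 1

Derivation:
Step 1: enter (1,0), '.' pass, move right to (1,1)
Step 2: enter (1,1), '/' deflects right->up, move up to (0,1)
Step 3: enter (0,1), '.' pass, move up to (-1,1)
Step 4: at (-1,1) — EXIT via top edge, pos 1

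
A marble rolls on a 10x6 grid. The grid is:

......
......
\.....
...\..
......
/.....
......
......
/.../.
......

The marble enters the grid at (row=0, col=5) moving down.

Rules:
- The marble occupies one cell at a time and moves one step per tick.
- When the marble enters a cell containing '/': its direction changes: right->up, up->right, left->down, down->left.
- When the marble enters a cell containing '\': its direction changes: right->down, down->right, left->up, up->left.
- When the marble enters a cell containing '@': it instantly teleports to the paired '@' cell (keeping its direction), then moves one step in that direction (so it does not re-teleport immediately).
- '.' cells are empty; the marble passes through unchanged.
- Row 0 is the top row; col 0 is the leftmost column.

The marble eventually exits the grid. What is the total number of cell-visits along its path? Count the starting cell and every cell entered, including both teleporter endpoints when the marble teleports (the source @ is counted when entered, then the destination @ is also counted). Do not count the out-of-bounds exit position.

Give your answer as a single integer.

Step 1: enter (0,5), '.' pass, move down to (1,5)
Step 2: enter (1,5), '.' pass, move down to (2,5)
Step 3: enter (2,5), '.' pass, move down to (3,5)
Step 4: enter (3,5), '.' pass, move down to (4,5)
Step 5: enter (4,5), '.' pass, move down to (5,5)
Step 6: enter (5,5), '.' pass, move down to (6,5)
Step 7: enter (6,5), '.' pass, move down to (7,5)
Step 8: enter (7,5), '.' pass, move down to (8,5)
Step 9: enter (8,5), '.' pass, move down to (9,5)
Step 10: enter (9,5), '.' pass, move down to (10,5)
Step 11: at (10,5) — EXIT via bottom edge, pos 5
Path length (cell visits): 10

Answer: 10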